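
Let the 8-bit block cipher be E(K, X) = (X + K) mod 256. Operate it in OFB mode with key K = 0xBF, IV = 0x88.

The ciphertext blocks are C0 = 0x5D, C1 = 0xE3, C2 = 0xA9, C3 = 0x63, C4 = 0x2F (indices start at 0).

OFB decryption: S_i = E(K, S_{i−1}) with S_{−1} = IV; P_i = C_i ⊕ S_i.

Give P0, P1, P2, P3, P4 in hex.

P0: S = E(K, 0x88) = 0x47; 0x5D ⊕ 0x47 = 0x1A.
P1: S = E(K, 0x47) = 0x06; 0xE3 ⊕ 0x06 = 0xE5.
P2: S = E(K, 0x06) = 0xC5; 0xA9 ⊕ 0xC5 = 0x6C.
P3: S = E(K, 0xC5) = 0x84; 0x63 ⊕ 0x84 = 0xE7.
P4: S = E(K, 0x84) = 0x43; 0x2F ⊕ 0x43 = 0x6C.

P0 = 0x1A, P1 = 0xE5, P2 = 0x6C, P3 = 0xE7, P4 = 0x6C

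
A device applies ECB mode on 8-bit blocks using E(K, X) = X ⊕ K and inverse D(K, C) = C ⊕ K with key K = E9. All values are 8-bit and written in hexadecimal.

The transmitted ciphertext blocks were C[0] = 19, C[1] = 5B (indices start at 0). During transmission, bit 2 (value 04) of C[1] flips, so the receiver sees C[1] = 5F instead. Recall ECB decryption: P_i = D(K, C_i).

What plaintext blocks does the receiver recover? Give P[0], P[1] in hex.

P[0] = F0, P[1] = B6

Only C[1] changed, to 5F. In ECB, a change in C_i affects only P_i. Decrypting the received ciphertext:
P[0]: D(K, 19) = F0.
P[1]: D(K, 5F) = B6.
Blocks that differ from the original plaintext: P[1].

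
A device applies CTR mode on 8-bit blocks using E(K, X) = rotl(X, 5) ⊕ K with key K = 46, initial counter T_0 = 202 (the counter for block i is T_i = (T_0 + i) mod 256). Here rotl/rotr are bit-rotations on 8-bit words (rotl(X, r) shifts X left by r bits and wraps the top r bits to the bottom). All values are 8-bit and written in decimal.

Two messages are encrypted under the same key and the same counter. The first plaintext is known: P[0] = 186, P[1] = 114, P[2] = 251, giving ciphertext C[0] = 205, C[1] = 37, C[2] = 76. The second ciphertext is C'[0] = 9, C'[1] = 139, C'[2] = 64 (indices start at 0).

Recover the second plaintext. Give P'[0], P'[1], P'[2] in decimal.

In CTR with a reused counter, both messages share the same keystream S_i, so C_i ⊕ C'_i = P_i ⊕ P'_i and thus P'_i = P_i ⊕ C_i ⊕ C'_i.
P'[0]: 186 ⊕ 205 ⊕ 9 = 126.
P'[1]: 114 ⊕ 37 ⊕ 139 = 220.
P'[2]: 251 ⊕ 76 ⊕ 64 = 247.

P'[0] = 126, P'[1] = 220, P'[2] = 247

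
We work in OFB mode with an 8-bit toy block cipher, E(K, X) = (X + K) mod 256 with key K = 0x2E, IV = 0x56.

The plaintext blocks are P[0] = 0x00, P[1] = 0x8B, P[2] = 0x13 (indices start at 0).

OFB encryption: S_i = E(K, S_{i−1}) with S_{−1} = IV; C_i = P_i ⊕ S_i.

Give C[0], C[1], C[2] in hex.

C[0]: S = E(K, 0x56) = 0x84; 0x00 ⊕ 0x84 = 0x84.
C[1]: S = E(K, 0x84) = 0xB2; 0x8B ⊕ 0xB2 = 0x39.
C[2]: S = E(K, 0xB2) = 0xE0; 0x13 ⊕ 0xE0 = 0xF3.

C[0] = 0x84, C[1] = 0x39, C[2] = 0xF3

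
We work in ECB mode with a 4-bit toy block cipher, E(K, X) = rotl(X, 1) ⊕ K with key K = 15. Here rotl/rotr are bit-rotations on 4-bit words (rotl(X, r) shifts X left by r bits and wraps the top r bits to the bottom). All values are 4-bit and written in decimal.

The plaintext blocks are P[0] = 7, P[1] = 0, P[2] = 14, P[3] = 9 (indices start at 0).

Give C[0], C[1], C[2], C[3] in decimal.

C[0] = 1, C[1] = 15, C[2] = 2, C[3] = 12

ECB encryption: C_i = E(K, P_i).
C[0]: E(K, 7) = 1.
C[1]: E(K, 0) = 15.
C[2]: E(K, 14) = 2.
C[3]: E(K, 9) = 12.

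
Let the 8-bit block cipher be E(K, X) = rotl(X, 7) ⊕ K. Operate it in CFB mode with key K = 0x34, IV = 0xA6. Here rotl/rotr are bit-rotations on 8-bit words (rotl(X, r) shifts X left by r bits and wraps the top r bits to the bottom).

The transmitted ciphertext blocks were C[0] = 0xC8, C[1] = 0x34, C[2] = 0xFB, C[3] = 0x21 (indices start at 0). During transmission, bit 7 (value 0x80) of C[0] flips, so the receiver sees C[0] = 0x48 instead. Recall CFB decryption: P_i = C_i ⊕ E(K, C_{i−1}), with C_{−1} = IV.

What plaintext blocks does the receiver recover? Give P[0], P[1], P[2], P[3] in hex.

P[0] = 0x2F, P[1] = 0x24, P[2] = 0xD5, P[3] = 0xE8

Only C[0] changed, to 0x48. In CFB, a change in C_i flips the same bit in P_i and garbles P_{i+1}. Decrypting the received ciphertext:
P[0]: E(K, 0xA6) = 0x67; 0x48 ⊕ 0x67 = 0x2F.
P[1]: E(K, 0x48) = 0x10; 0x34 ⊕ 0x10 = 0x24.
P[2]: E(K, 0x34) = 0x2E; 0xFB ⊕ 0x2E = 0xD5.
P[3]: E(K, 0xFB) = 0xC9; 0x21 ⊕ 0xC9 = 0xE8.
Blocks that differ from the original plaintext: P[0], P[1].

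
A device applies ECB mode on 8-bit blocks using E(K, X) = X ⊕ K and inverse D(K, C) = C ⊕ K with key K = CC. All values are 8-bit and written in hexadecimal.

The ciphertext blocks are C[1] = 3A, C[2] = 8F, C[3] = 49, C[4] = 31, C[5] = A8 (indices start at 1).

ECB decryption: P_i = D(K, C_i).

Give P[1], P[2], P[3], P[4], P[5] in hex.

P[1]: D(K, 3A) = F6.
P[2]: D(K, 8F) = 43.
P[3]: D(K, 49) = 85.
P[4]: D(K, 31) = FD.
P[5]: D(K, A8) = 64.

P[1] = F6, P[2] = 43, P[3] = 85, P[4] = FD, P[5] = 64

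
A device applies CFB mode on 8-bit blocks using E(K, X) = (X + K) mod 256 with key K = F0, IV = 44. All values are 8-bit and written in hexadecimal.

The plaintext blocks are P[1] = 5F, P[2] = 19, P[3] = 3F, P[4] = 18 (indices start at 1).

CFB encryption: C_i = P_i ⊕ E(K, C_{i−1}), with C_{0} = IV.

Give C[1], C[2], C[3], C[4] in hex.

C[1]: E(K, 44) = 34; 5F ⊕ 34 = 6B.
C[2]: E(K, 6B) = 5B; 19 ⊕ 5B = 42.
C[3]: E(K, 42) = 32; 3F ⊕ 32 = 0D.
C[4]: E(K, 0D) = FD; 18 ⊕ FD = E5.

C[1] = 6B, C[2] = 42, C[3] = 0D, C[4] = E5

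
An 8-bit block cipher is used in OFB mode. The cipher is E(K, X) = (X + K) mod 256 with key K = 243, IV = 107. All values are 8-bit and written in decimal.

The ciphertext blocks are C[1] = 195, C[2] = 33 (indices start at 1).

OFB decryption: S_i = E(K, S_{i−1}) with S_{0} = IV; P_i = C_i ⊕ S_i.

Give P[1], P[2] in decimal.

P[1]: S = E(K, 107) = 94; 195 ⊕ 94 = 157.
P[2]: S = E(K, 94) = 81; 33 ⊕ 81 = 112.

P[1] = 157, P[2] = 112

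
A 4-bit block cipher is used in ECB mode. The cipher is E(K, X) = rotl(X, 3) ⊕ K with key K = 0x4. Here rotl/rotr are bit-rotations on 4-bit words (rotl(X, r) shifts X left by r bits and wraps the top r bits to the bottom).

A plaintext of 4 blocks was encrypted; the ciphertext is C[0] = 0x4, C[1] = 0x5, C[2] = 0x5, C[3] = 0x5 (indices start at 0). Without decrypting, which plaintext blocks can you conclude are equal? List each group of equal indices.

P[1] = P[2] = P[3]

ECB encrypts each block independently with the same key, so equal ciphertext blocks imply equal plaintext blocks.
C[1] = C[2] = C[3] = 0x5, so P[1] = P[2] = P[3].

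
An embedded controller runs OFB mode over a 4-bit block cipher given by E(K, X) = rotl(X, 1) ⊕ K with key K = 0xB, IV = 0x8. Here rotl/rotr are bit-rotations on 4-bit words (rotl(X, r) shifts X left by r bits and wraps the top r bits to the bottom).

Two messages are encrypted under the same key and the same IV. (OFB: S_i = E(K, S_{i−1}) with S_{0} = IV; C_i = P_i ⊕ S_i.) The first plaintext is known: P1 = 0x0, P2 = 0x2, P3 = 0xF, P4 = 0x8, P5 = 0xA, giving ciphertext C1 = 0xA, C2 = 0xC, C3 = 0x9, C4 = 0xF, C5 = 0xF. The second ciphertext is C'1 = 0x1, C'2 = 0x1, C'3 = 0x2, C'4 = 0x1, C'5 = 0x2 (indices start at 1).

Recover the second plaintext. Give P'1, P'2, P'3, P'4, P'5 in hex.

P'1 = 0xB, P'2 = 0xF, P'3 = 0x4, P'4 = 0x6, P'5 = 0x7

In OFB with a reused IV, both messages share the same keystream S_i, so C_i ⊕ C'_i = P_i ⊕ P'_i and thus P'_i = P_i ⊕ C_i ⊕ C'_i.
P'1: 0x0 ⊕ 0xA ⊕ 0x1 = 0xB.
P'2: 0x2 ⊕ 0xC ⊕ 0x1 = 0xF.
P'3: 0xF ⊕ 0x9 ⊕ 0x2 = 0x4.
P'4: 0x8 ⊕ 0xF ⊕ 0x1 = 0x6.
P'5: 0xA ⊕ 0xF ⊕ 0x2 = 0x7.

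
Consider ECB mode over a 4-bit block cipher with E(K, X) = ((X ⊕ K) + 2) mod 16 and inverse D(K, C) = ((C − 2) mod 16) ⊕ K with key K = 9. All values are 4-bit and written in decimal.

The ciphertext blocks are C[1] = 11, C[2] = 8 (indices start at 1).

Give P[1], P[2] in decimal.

P[1] = 0, P[2] = 15

ECB decryption: P_i = D(K, C_i).
P[1]: D(K, 11) = 0.
P[2]: D(K, 8) = 15.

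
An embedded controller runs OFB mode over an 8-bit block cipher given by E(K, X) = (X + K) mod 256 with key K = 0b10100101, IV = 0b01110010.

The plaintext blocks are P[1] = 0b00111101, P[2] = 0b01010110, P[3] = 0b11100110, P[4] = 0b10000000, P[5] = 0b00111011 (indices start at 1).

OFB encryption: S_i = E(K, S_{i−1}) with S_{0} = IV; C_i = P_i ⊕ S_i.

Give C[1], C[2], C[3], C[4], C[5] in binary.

C[1]: S = E(K, 0b01110010) = 0b00010111; 0b00111101 ⊕ 0b00010111 = 0b00101010.
C[2]: S = E(K, 0b00010111) = 0b10111100; 0b01010110 ⊕ 0b10111100 = 0b11101010.
C[3]: S = E(K, 0b10111100) = 0b01100001; 0b11100110 ⊕ 0b01100001 = 0b10000111.
C[4]: S = E(K, 0b01100001) = 0b00000110; 0b10000000 ⊕ 0b00000110 = 0b10000110.
C[5]: S = E(K, 0b00000110) = 0b10101011; 0b00111011 ⊕ 0b10101011 = 0b10010000.

C[1] = 0b00101010, C[2] = 0b11101010, C[3] = 0b10000111, C[4] = 0b10000110, C[5] = 0b10010000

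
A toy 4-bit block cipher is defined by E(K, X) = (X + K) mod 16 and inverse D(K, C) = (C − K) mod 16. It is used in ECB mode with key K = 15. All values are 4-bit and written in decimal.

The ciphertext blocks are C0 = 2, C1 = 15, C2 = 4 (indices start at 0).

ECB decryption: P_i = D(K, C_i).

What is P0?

P0 = 3

P0: D(K, 2) = 3.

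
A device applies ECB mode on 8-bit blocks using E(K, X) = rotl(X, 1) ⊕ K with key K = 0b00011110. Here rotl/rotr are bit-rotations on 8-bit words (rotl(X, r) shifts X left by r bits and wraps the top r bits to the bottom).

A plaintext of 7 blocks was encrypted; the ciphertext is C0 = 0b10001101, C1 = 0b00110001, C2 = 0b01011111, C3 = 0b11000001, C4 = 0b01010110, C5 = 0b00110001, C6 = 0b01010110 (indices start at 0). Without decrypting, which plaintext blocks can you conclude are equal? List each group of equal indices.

ECB encrypts each block independently with the same key, so equal ciphertext blocks imply equal plaintext blocks.
C1 = C5 = 0b00110001, so P1 = P5.
C4 = C6 = 0b01010110, so P4 = P6.

P1 = P5; P4 = P6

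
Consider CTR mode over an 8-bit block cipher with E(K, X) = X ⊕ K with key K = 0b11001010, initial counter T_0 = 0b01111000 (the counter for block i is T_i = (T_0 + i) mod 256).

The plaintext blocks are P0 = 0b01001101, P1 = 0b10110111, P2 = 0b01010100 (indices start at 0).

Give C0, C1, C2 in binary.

C0 = 0b11111111, C1 = 0b00000100, C2 = 0b11100100

CTR encryption: S_i = E(K, T_i) where T_i is the counter for block i; C_i = P_i ⊕ S_i.
C0: T = 0b01111000, S = E(K, T) = 0b10110010; 0b01001101 ⊕ 0b10110010 = 0b11111111.
C1: T = 0b01111001, S = E(K, T) = 0b10110011; 0b10110111 ⊕ 0b10110011 = 0b00000100.
C2: T = 0b01111010, S = E(K, T) = 0b10110000; 0b01010100 ⊕ 0b10110000 = 0b11100100.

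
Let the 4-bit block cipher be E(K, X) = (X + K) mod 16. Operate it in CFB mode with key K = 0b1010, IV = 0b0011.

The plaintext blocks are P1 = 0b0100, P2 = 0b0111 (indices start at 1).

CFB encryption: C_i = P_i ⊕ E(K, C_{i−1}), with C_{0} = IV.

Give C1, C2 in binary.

C1: E(K, 0b0011) = 0b1101; 0b0100 ⊕ 0b1101 = 0b1001.
C2: E(K, 0b1001) = 0b0011; 0b0111 ⊕ 0b0011 = 0b0100.

C1 = 0b1001, C2 = 0b0100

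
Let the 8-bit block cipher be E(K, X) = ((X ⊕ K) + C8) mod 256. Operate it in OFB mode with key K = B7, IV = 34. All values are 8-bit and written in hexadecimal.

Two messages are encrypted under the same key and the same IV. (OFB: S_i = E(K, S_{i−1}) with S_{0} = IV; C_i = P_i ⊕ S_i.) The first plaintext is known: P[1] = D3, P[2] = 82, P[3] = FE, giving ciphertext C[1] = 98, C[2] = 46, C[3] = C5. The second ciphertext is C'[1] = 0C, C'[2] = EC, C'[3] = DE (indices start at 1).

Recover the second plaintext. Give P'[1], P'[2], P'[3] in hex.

P'[1] = 47, P'[2] = 28, P'[3] = E5

In OFB with a reused IV, both messages share the same keystream S_i, so C_i ⊕ C'_i = P_i ⊕ P'_i and thus P'_i = P_i ⊕ C_i ⊕ C'_i.
P'[1]: D3 ⊕ 98 ⊕ 0C = 47.
P'[2]: 82 ⊕ 46 ⊕ EC = 28.
P'[3]: FE ⊕ C5 ⊕ DE = E5.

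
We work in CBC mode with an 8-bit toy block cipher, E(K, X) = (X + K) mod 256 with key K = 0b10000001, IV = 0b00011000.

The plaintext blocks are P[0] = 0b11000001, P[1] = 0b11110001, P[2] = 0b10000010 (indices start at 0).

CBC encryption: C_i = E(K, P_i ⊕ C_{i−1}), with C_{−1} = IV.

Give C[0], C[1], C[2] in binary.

C[0] = 0b01011010, C[1] = 0b00101100, C[2] = 0b00101111

C[0]: P[0] ⊕ 0b00011000 = 0b11011001; E(K, 0b11011001) = 0b01011010.
C[1]: P[1] ⊕ 0b01011010 = 0b10101011; E(K, 0b10101011) = 0b00101100.
C[2]: P[2] ⊕ 0b00101100 = 0b10101110; E(K, 0b10101110) = 0b00101111.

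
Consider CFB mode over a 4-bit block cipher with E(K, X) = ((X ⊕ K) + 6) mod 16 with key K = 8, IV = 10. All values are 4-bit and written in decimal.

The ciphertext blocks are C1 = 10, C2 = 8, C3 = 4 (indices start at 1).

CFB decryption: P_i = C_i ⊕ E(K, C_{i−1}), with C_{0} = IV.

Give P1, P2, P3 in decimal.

P1: E(K, 10) = 8; 10 ⊕ 8 = 2.
P2: E(K, 10) = 8; 8 ⊕ 8 = 0.
P3: E(K, 8) = 6; 4 ⊕ 6 = 2.

P1 = 2, P2 = 0, P3 = 2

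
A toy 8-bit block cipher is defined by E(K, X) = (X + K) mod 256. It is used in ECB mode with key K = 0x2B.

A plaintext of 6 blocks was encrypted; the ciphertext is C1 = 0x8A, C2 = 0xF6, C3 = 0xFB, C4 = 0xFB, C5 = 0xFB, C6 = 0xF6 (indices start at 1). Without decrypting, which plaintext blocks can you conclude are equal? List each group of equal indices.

P2 = P6; P3 = P4 = P5

ECB encrypts each block independently with the same key, so equal ciphertext blocks imply equal plaintext blocks.
C2 = C6 = 0xF6, so P2 = P6.
C3 = C4 = C5 = 0xFB, so P3 = P4 = P5.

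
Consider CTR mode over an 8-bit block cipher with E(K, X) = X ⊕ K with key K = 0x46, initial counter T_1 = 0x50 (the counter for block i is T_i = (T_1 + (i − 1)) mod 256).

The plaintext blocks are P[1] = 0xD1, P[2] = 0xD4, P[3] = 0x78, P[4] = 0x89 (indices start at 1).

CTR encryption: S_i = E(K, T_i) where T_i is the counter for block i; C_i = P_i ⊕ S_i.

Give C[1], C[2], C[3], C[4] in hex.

C[1]: T = 0x50, S = E(K, T) = 0x16; 0xD1 ⊕ 0x16 = 0xC7.
C[2]: T = 0x51, S = E(K, T) = 0x17; 0xD4 ⊕ 0x17 = 0xC3.
C[3]: T = 0x52, S = E(K, T) = 0x14; 0x78 ⊕ 0x14 = 0x6C.
C[4]: T = 0x53, S = E(K, T) = 0x15; 0x89 ⊕ 0x15 = 0x9C.

C[1] = 0xC7, C[2] = 0xC3, C[3] = 0x6C, C[4] = 0x9C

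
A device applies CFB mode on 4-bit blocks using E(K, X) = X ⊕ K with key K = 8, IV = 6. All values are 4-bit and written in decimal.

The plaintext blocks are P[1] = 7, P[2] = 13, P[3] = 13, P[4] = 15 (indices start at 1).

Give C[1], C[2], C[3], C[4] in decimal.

C[1] = 9, C[2] = 12, C[3] = 9, C[4] = 14

CFB encryption: C_i = P_i ⊕ E(K, C_{i−1}), with C_{0} = IV.
C[1]: E(K, 6) = 14; 7 ⊕ 14 = 9.
C[2]: E(K, 9) = 1; 13 ⊕ 1 = 12.
C[3]: E(K, 12) = 4; 13 ⊕ 4 = 9.
C[4]: E(K, 9) = 1; 15 ⊕ 1 = 14.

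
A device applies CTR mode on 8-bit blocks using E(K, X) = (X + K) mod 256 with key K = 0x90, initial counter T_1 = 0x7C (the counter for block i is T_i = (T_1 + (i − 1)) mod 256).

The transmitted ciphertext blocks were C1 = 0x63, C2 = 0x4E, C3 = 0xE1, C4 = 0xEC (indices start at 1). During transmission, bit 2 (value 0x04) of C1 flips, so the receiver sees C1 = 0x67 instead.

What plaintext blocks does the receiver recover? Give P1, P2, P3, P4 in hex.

CTR decryption: S_i = E(K, T_i) where T_i is the counter for block i; P_i = C_i ⊕ S_i.
Only C1 changed, to 0x67. In CTR, a change in C_i flips the same bit in P_i only; the keystream is unaffected. Decrypting the received ciphertext:
P1: T = 0x7C, S = E(K, T) = 0x0C; 0x67 ⊕ 0x0C = 0x6B.
P2: T = 0x7D, S = E(K, T) = 0x0D; 0x4E ⊕ 0x0D = 0x43.
P3: T = 0x7E, S = E(K, T) = 0x0E; 0xE1 ⊕ 0x0E = 0xEF.
P4: T = 0x7F, S = E(K, T) = 0x0F; 0xEC ⊕ 0x0F = 0xE3.
Blocks that differ from the original plaintext: P1.

P1 = 0x6B, P2 = 0x43, P3 = 0xEF, P4 = 0xE3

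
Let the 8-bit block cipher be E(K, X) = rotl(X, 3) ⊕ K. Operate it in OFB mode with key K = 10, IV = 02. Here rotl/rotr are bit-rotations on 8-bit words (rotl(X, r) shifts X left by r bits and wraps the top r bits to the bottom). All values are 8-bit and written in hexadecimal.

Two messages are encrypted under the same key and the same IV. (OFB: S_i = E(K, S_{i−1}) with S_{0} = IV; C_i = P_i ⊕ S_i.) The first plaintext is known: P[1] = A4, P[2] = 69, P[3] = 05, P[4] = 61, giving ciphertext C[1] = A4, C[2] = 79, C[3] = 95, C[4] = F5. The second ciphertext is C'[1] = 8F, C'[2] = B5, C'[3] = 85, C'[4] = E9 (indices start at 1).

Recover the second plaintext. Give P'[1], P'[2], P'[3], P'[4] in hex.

P'[1] = 8F, P'[2] = A5, P'[3] = 15, P'[4] = 7D

In OFB with a reused IV, both messages share the same keystream S_i, so C_i ⊕ C'_i = P_i ⊕ P'_i and thus P'_i = P_i ⊕ C_i ⊕ C'_i.
P'[1]: A4 ⊕ A4 ⊕ 8F = 8F.
P'[2]: 69 ⊕ 79 ⊕ B5 = A5.
P'[3]: 05 ⊕ 95 ⊕ 85 = 15.
P'[4]: 61 ⊕ F5 ⊕ E9 = 7D.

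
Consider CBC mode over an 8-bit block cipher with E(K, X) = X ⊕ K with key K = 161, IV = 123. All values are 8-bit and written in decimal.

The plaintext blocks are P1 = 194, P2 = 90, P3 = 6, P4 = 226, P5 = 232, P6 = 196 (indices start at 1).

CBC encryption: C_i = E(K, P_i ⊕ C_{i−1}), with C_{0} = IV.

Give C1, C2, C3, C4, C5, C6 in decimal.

C1: P1 ⊕ 123 = 185; E(K, 185) = 24.
C2: P2 ⊕ 24 = 66; E(K, 66) = 227.
C3: P3 ⊕ 227 = 229; E(K, 229) = 68.
C4: P4 ⊕ 68 = 166; E(K, 166) = 7.
C5: P5 ⊕ 7 = 239; E(K, 239) = 78.
C6: P6 ⊕ 78 = 138; E(K, 138) = 43.

C1 = 24, C2 = 227, C3 = 68, C4 = 7, C5 = 78, C6 = 43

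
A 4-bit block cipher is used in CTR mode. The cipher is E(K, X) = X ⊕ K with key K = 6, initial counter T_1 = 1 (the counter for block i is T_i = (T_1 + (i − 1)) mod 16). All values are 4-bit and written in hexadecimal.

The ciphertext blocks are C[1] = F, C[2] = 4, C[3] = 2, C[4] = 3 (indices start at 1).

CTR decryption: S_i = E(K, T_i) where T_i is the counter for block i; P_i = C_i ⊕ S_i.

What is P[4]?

P[4] = 1

P[4]: T = 4, S = E(K, T) = 2; 3 ⊕ 2 = 1.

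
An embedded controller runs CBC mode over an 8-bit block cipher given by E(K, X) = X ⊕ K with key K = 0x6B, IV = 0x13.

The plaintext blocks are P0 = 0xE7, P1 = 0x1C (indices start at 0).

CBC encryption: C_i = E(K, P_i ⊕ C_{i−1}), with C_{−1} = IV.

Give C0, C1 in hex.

C0: P0 ⊕ 0x13 = 0xF4; E(K, 0xF4) = 0x9F.
C1: P1 ⊕ 0x9F = 0x83; E(K, 0x83) = 0xE8.

C0 = 0x9F, C1 = 0xE8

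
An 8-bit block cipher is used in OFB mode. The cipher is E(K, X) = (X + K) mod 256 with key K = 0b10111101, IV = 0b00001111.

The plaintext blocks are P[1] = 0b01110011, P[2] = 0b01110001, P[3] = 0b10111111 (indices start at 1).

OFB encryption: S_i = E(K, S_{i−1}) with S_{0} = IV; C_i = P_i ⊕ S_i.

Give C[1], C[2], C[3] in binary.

C[1] = 0b10111111, C[2] = 0b11111000, C[3] = 0b11111001

C[1]: S = E(K, 0b00001111) = 0b11001100; 0b01110011 ⊕ 0b11001100 = 0b10111111.
C[2]: S = E(K, 0b11001100) = 0b10001001; 0b01110001 ⊕ 0b10001001 = 0b11111000.
C[3]: S = E(K, 0b10001001) = 0b01000110; 0b10111111 ⊕ 0b01000110 = 0b11111001.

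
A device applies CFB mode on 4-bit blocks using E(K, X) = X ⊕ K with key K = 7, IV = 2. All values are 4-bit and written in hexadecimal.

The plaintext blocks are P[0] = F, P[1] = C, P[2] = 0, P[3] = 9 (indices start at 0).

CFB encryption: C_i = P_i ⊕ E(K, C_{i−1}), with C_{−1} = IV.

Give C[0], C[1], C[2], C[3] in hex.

C[0]: E(K, 2) = 5; F ⊕ 5 = A.
C[1]: E(K, A) = D; C ⊕ D = 1.
C[2]: E(K, 1) = 6; 0 ⊕ 6 = 6.
C[3]: E(K, 6) = 1; 9 ⊕ 1 = 8.

C[0] = A, C[1] = 1, C[2] = 6, C[3] = 8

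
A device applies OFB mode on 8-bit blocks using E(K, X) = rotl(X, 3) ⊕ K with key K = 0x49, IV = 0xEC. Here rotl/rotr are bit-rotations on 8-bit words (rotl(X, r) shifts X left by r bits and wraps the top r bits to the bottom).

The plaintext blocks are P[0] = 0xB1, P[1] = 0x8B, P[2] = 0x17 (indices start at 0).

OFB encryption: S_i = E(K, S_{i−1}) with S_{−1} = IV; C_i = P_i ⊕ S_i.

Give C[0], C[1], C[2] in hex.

C[0]: S = E(K, 0xEC) = 0x2E; 0xB1 ⊕ 0x2E = 0x9F.
C[1]: S = E(K, 0x2E) = 0x38; 0x8B ⊕ 0x38 = 0xB3.
C[2]: S = E(K, 0x38) = 0x88; 0x17 ⊕ 0x88 = 0x9F.

C[0] = 0x9F, C[1] = 0xB3, C[2] = 0x9F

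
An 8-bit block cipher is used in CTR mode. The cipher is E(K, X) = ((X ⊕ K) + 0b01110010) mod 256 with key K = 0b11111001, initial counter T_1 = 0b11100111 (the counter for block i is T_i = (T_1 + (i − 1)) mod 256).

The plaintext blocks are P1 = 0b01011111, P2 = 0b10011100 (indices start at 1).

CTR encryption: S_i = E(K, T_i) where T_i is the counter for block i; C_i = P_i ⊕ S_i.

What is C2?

C1: T = 0b11100111, S = E(K, T) = 0b10010000; 0b01011111 ⊕ 0b10010000 = 0b11001111.
C2: T = 0b11101000, S = E(K, T) = 0b10000011; 0b10011100 ⊕ 0b10000011 = 0b00011111.

C2 = 0b00011111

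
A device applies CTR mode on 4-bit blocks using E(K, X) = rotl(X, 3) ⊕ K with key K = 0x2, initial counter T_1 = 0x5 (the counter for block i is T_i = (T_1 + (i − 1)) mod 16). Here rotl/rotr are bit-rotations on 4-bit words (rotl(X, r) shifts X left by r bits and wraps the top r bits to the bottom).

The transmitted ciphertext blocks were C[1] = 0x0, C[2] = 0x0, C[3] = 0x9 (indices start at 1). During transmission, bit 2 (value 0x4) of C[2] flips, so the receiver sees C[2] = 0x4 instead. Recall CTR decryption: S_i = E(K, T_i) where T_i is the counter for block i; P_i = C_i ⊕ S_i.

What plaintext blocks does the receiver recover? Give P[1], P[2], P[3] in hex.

P[1] = 0x8, P[2] = 0x5, P[3] = 0x0

Only C[2] changed, to 0x4. In CTR, a change in C_i flips the same bit in P_i only; the keystream is unaffected. Decrypting the received ciphertext:
P[1]: T = 0x5, S = E(K, T) = 0x8; 0x0 ⊕ 0x8 = 0x8.
P[2]: T = 0x6, S = E(K, T) = 0x1; 0x4 ⊕ 0x1 = 0x5.
P[3]: T = 0x7, S = E(K, T) = 0x9; 0x9 ⊕ 0x9 = 0x0.
Blocks that differ from the original plaintext: P[2].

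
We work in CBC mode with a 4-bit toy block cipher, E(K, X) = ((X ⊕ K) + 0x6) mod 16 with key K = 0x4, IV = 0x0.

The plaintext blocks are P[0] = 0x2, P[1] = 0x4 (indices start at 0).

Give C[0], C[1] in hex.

CBC encryption: C_i = E(K, P_i ⊕ C_{i−1}), with C_{−1} = IV.
C[0]: P[0] ⊕ 0x0 = 0x2; E(K, 0x2) = 0xC.
C[1]: P[1] ⊕ 0xC = 0x8; E(K, 0x8) = 0x2.

C[0] = 0xC, C[1] = 0x2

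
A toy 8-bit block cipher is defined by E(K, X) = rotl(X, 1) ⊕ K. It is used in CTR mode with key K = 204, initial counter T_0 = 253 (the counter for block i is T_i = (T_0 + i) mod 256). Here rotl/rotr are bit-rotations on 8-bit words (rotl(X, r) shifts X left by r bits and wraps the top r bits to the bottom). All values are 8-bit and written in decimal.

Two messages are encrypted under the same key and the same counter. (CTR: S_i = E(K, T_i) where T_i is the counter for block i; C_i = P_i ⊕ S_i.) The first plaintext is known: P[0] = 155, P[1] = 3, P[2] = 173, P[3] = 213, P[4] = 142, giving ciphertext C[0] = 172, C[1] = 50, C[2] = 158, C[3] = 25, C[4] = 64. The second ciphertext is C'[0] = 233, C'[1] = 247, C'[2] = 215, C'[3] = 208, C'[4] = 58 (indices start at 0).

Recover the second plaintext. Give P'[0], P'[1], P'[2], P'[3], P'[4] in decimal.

In CTR with a reused counter, both messages share the same keystream S_i, so C_i ⊕ C'_i = P_i ⊕ P'_i and thus P'_i = P_i ⊕ C_i ⊕ C'_i.
P'[0]: 155 ⊕ 172 ⊕ 233 = 222.
P'[1]: 3 ⊕ 50 ⊕ 247 = 198.
P'[2]: 173 ⊕ 158 ⊕ 215 = 228.
P'[3]: 213 ⊕ 25 ⊕ 208 = 28.
P'[4]: 142 ⊕ 64 ⊕ 58 = 244.

P'[0] = 222, P'[1] = 198, P'[2] = 228, P'[3] = 28, P'[4] = 244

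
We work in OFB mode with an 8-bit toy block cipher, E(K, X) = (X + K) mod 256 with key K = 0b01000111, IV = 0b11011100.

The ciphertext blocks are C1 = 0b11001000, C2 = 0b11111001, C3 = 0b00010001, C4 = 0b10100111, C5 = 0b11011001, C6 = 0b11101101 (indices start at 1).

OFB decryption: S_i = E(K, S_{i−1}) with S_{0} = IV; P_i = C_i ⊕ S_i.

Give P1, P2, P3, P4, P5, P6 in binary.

P1 = 0b11101011, P2 = 0b10010011, P3 = 0b10100000, P4 = 0b01011111, P5 = 0b11100110, P6 = 0b01101011

P1: S = E(K, 0b11011100) = 0b00100011; 0b11001000 ⊕ 0b00100011 = 0b11101011.
P2: S = E(K, 0b00100011) = 0b01101010; 0b11111001 ⊕ 0b01101010 = 0b10010011.
P3: S = E(K, 0b01101010) = 0b10110001; 0b00010001 ⊕ 0b10110001 = 0b10100000.
P4: S = E(K, 0b10110001) = 0b11111000; 0b10100111 ⊕ 0b11111000 = 0b01011111.
P5: S = E(K, 0b11111000) = 0b00111111; 0b11011001 ⊕ 0b00111111 = 0b11100110.
P6: S = E(K, 0b00111111) = 0b10000110; 0b11101101 ⊕ 0b10000110 = 0b01101011.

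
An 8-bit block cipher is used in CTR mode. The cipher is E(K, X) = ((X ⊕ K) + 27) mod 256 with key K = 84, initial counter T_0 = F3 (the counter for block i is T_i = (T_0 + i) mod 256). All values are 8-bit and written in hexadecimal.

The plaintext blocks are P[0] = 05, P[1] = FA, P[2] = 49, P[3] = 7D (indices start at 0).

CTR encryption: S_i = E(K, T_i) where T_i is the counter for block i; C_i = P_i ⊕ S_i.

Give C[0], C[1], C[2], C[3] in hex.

C[0] = 9B, C[1] = 6D, C[2] = D1, C[3] = E4

C[0]: T = F3, S = E(K, T) = 9E; 05 ⊕ 9E = 9B.
C[1]: T = F4, S = E(K, T) = 97; FA ⊕ 97 = 6D.
C[2]: T = F5, S = E(K, T) = 98; 49 ⊕ 98 = D1.
C[3]: T = F6, S = E(K, T) = 99; 7D ⊕ 99 = E4.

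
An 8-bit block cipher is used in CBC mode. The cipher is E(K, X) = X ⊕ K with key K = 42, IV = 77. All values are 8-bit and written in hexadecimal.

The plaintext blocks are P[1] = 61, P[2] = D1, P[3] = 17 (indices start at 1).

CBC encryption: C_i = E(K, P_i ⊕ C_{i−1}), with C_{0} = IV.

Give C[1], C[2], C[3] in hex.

C[1] = 54, C[2] = C7, C[3] = 92

C[1]: P[1] ⊕ 77 = 16; E(K, 16) = 54.
C[2]: P[2] ⊕ 54 = 85; E(K, 85) = C7.
C[3]: P[3] ⊕ C7 = D0; E(K, D0) = 92.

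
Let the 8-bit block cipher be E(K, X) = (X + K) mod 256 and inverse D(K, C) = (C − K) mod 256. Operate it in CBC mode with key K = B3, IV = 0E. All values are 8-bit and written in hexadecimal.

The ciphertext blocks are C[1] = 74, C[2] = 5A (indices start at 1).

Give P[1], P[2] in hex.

P[1] = CF, P[2] = D3

CBC decryption: P_i = D(K, C_i) ⊕ C_{i−1}, with C_{0} = IV.
P[1]: D(K, 74) = C1; C1 ⊕ 0E = CF.
P[2]: D(K, 5A) = A7; A7 ⊕ 74 = D3.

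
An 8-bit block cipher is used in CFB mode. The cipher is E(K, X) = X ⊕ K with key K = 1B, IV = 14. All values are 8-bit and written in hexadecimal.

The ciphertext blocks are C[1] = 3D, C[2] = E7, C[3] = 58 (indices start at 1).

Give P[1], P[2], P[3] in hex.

CFB decryption: P_i = C_i ⊕ E(K, C_{i−1}), with C_{0} = IV.
P[1]: E(K, 14) = 0F; 3D ⊕ 0F = 32.
P[2]: E(K, 3D) = 26; E7 ⊕ 26 = C1.
P[3]: E(K, E7) = FC; 58 ⊕ FC = A4.

P[1] = 32, P[2] = C1, P[3] = A4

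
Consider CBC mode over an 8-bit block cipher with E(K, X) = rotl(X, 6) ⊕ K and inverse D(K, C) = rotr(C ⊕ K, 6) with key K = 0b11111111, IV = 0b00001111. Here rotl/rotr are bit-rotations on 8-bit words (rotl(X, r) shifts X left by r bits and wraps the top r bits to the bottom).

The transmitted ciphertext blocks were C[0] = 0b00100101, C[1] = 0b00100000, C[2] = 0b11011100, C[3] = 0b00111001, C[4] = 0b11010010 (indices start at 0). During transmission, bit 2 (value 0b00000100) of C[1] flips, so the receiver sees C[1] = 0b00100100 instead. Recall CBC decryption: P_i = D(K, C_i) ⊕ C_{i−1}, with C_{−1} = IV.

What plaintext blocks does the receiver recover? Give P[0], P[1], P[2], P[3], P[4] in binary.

P[0] = 0b01100100, P[1] = 0b01001010, P[2] = 0b10101000, P[3] = 0b11000111, P[4] = 0b10001101

Only C[1] changed, to 0b00100100. In CBC, a change in C_i garbles P_i and flips the same bit in P_{i+1}. Decrypting the received ciphertext:
P[0]: D(K, 0b00100101) = 0b01101011; 0b01101011 ⊕ 0b00001111 = 0b01100100.
P[1]: D(K, 0b00100100) = 0b01101111; 0b01101111 ⊕ 0b00100101 = 0b01001010.
P[2]: D(K, 0b11011100) = 0b10001100; 0b10001100 ⊕ 0b00100100 = 0b10101000.
P[3]: D(K, 0b00111001) = 0b00011011; 0b00011011 ⊕ 0b11011100 = 0b11000111.
P[4]: D(K, 0b11010010) = 0b10110100; 0b10110100 ⊕ 0b00111001 = 0b10001101.
Blocks that differ from the original plaintext: P[1], P[2].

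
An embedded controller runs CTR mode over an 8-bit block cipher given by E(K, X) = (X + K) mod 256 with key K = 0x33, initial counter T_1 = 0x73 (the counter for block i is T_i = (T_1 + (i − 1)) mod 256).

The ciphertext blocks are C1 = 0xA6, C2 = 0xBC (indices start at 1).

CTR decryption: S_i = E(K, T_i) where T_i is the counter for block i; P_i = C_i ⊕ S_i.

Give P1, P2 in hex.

P1 = 0x00, P2 = 0x1B

P1: T = 0x73, S = E(K, T) = 0xA6; 0xA6 ⊕ 0xA6 = 0x00.
P2: T = 0x74, S = E(K, T) = 0xA7; 0xBC ⊕ 0xA7 = 0x1B.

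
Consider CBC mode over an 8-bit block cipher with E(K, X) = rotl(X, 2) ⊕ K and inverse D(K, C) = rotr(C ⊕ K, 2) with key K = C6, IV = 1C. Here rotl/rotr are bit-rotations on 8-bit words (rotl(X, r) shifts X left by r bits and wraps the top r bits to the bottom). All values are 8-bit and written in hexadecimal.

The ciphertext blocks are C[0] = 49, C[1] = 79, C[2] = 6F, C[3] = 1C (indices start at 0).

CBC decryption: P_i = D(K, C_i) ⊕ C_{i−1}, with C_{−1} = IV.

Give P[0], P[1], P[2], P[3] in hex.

P[0] = FF, P[1] = A6, P[2] = 13, P[3] = D9

P[0]: D(K, 49) = E3; E3 ⊕ 1C = FF.
P[1]: D(K, 79) = EF; EF ⊕ 49 = A6.
P[2]: D(K, 6F) = 6A; 6A ⊕ 79 = 13.
P[3]: D(K, 1C) = B6; B6 ⊕ 6F = D9.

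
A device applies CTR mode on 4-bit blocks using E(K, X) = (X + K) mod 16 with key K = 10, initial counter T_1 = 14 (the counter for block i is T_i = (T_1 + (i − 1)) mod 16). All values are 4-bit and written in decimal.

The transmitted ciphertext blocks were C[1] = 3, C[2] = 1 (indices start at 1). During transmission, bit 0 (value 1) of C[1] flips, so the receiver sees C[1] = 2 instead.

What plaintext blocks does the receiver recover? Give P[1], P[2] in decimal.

CTR decryption: S_i = E(K, T_i) where T_i is the counter for block i; P_i = C_i ⊕ S_i.
Only C[1] changed, to 2. In CTR, a change in C_i flips the same bit in P_i only; the keystream is unaffected. Decrypting the received ciphertext:
P[1]: T = 14, S = E(K, T) = 8; 2 ⊕ 8 = 10.
P[2]: T = 15, S = E(K, T) = 9; 1 ⊕ 9 = 8.
Blocks that differ from the original plaintext: P[1].

P[1] = 10, P[2] = 8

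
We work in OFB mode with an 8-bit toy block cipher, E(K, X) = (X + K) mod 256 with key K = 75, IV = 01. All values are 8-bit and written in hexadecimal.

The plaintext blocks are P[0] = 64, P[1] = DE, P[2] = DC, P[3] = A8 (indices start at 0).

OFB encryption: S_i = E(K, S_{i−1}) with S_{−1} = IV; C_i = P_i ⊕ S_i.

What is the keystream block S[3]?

D5

C[0]: S = E(K, 01) = 76; 64 ⊕ 76 = 12.
C[1]: S = E(K, 76) = EB; DE ⊕ EB = 35.
C[2]: S = E(K, EB) = 60; DC ⊕ 60 = BC.
C[3]: S = E(K, 60) = D5; A8 ⊕ D5 = 7D.
So S[3] = D5.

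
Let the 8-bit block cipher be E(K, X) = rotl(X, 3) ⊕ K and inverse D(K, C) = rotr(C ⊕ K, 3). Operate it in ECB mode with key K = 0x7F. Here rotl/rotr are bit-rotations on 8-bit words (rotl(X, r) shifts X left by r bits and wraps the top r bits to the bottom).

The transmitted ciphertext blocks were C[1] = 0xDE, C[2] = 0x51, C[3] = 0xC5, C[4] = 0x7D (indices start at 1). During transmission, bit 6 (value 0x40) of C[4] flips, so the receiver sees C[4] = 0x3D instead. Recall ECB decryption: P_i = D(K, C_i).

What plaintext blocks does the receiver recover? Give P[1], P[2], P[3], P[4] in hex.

Only C[4] changed, to 0x3D. In ECB, a change in C_i affects only P_i. Decrypting the received ciphertext:
P[1]: D(K, 0xDE) = 0x34.
P[2]: D(K, 0x51) = 0xC5.
P[3]: D(K, 0xC5) = 0x57.
P[4]: D(K, 0x3D) = 0x48.
Blocks that differ from the original plaintext: P[4].

P[1] = 0x34, P[2] = 0xC5, P[3] = 0x57, P[4] = 0x48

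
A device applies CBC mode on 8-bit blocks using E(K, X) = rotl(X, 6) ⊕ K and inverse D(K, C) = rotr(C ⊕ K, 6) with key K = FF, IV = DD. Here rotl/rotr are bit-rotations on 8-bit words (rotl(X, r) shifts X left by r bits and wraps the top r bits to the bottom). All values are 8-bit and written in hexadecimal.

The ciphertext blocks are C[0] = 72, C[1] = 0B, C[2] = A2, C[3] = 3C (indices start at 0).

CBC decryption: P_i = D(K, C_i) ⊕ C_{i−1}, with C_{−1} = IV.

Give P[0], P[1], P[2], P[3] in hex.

P[0] = EB, P[1] = A1, P[2] = 7E, P[3] = AD

P[0]: D(K, 72) = 36; 36 ⊕ DD = EB.
P[1]: D(K, 0B) = D3; D3 ⊕ 72 = A1.
P[2]: D(K, A2) = 75; 75 ⊕ 0B = 7E.
P[3]: D(K, 3C) = 0F; 0F ⊕ A2 = AD.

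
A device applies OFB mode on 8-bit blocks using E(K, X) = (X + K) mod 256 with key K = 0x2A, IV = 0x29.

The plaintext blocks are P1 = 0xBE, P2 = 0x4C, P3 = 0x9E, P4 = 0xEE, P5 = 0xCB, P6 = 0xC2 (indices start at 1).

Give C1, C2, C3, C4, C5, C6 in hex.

C1 = 0xED, C2 = 0x31, C3 = 0x39, C4 = 0x3F, C5 = 0x30, C6 = 0xE7

OFB encryption: S_i = E(K, S_{i−1}) with S_{0} = IV; C_i = P_i ⊕ S_i.
C1: S = E(K, 0x29) = 0x53; 0xBE ⊕ 0x53 = 0xED.
C2: S = E(K, 0x53) = 0x7D; 0x4C ⊕ 0x7D = 0x31.
C3: S = E(K, 0x7D) = 0xA7; 0x9E ⊕ 0xA7 = 0x39.
C4: S = E(K, 0xA7) = 0xD1; 0xEE ⊕ 0xD1 = 0x3F.
C5: S = E(K, 0xD1) = 0xFB; 0xCB ⊕ 0xFB = 0x30.
C6: S = E(K, 0xFB) = 0x25; 0xC2 ⊕ 0x25 = 0xE7.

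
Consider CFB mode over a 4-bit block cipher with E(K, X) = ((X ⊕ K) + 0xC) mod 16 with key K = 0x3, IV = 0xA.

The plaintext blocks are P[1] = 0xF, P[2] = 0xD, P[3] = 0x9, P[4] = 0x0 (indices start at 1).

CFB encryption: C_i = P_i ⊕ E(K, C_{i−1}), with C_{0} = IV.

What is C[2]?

C[1]: E(K, 0xA) = 0x5; 0xF ⊕ 0x5 = 0xA.
C[2]: E(K, 0xA) = 0x5; 0xD ⊕ 0x5 = 0x8.

C[2] = 0x8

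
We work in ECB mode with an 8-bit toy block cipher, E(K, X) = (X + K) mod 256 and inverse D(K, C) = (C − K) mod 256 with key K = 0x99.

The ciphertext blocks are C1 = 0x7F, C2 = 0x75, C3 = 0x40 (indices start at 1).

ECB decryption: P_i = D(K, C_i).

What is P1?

P1 = 0xE6

P1: D(K, 0x7F) = 0xE6.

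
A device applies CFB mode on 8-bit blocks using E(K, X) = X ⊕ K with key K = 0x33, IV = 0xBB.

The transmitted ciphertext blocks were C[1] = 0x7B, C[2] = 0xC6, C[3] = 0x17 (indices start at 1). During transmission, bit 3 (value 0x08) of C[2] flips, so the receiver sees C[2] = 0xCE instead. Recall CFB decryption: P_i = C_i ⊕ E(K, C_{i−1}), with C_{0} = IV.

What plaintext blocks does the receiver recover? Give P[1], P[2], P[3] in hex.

Only C[2] changed, to 0xCE. In CFB, a change in C_i flips the same bit in P_i and garbles P_{i+1}. Decrypting the received ciphertext:
P[1]: E(K, 0xBB) = 0x88; 0x7B ⊕ 0x88 = 0xF3.
P[2]: E(K, 0x7B) = 0x48; 0xCE ⊕ 0x48 = 0x86.
P[3]: E(K, 0xCE) = 0xFD; 0x17 ⊕ 0xFD = 0xEA.
Blocks that differ from the original plaintext: P[2], P[3].

P[1] = 0xF3, P[2] = 0x86, P[3] = 0xEA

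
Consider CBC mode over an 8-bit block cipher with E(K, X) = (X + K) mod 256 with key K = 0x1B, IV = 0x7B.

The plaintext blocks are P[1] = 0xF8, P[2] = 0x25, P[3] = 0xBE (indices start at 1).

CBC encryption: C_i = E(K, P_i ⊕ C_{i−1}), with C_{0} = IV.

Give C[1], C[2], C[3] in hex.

C[1] = 0x9E, C[2] = 0xD6, C[3] = 0x83

C[1]: P[1] ⊕ 0x7B = 0x83; E(K, 0x83) = 0x9E.
C[2]: P[2] ⊕ 0x9E = 0xBB; E(K, 0xBB) = 0xD6.
C[3]: P[3] ⊕ 0xD6 = 0x68; E(K, 0x68) = 0x83.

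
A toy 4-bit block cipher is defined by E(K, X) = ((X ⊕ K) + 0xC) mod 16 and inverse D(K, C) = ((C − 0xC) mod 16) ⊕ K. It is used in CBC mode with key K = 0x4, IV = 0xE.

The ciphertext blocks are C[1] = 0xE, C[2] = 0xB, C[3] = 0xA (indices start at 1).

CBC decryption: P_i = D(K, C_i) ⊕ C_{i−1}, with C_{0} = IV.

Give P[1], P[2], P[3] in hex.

P[1]: D(K, 0xE) = 0x6; 0x6 ⊕ 0xE = 0x8.
P[2]: D(K, 0xB) = 0xB; 0xB ⊕ 0xE = 0x5.
P[3]: D(K, 0xA) = 0xA; 0xA ⊕ 0xB = 0x1.

P[1] = 0x8, P[2] = 0x5, P[3] = 0x1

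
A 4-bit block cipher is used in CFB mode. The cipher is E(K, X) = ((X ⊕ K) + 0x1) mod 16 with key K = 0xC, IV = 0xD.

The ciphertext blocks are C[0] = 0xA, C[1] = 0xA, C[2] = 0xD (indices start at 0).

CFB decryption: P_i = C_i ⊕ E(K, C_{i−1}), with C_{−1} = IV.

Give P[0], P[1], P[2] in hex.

P[0] = 0x8, P[1] = 0xD, P[2] = 0xA

P[0]: E(K, 0xD) = 0x2; 0xA ⊕ 0x2 = 0x8.
P[1]: E(K, 0xA) = 0x7; 0xA ⊕ 0x7 = 0xD.
P[2]: E(K, 0xA) = 0x7; 0xD ⊕ 0x7 = 0xA.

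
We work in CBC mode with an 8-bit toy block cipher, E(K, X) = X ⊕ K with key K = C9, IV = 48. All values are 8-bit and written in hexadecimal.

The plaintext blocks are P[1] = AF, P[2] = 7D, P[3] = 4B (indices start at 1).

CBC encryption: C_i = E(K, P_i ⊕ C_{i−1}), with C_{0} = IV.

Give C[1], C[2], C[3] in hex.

C[1] = 2E, C[2] = 9A, C[3] = 18

C[1]: P[1] ⊕ 48 = E7; E(K, E7) = 2E.
C[2]: P[2] ⊕ 2E = 53; E(K, 53) = 9A.
C[3]: P[3] ⊕ 9A = D1; E(K, D1) = 18.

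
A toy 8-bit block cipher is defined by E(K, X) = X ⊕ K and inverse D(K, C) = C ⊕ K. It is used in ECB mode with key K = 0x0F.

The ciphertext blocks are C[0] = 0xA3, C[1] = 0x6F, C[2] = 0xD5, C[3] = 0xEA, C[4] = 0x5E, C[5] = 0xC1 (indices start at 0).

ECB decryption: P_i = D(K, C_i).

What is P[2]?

P[2]: D(K, 0xD5) = 0xDA.

P[2] = 0xDA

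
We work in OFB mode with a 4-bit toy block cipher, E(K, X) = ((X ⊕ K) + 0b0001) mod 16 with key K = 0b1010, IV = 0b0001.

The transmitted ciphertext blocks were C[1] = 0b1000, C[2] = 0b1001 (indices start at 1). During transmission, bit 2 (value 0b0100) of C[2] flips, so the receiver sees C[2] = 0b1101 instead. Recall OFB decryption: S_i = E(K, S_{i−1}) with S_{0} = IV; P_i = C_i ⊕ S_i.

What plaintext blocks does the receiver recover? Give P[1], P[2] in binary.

P[1] = 0b0100, P[2] = 0b1010

Only C[2] changed, to 0b1101. In OFB, a change in C_i flips the same bit in P_i only; the keystream is unaffected. Decrypting the received ciphertext:
P[1]: S = E(K, 0b0001) = 0b1100; 0b1000 ⊕ 0b1100 = 0b0100.
P[2]: S = E(K, 0b1100) = 0b0111; 0b1101 ⊕ 0b0111 = 0b1010.
Blocks that differ from the original plaintext: P[2].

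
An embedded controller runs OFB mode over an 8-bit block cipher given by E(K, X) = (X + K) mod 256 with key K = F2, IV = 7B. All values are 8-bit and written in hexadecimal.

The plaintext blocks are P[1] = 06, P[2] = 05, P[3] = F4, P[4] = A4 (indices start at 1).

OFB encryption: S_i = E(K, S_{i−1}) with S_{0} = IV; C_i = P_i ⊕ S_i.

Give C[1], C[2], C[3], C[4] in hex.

C[1] = 6B, C[2] = 5A, C[3] = A5, C[4] = E7

C[1]: S = E(K, 7B) = 6D; 06 ⊕ 6D = 6B.
C[2]: S = E(K, 6D) = 5F; 05 ⊕ 5F = 5A.
C[3]: S = E(K, 5F) = 51; F4 ⊕ 51 = A5.
C[4]: S = E(K, 51) = 43; A4 ⊕ 43 = E7.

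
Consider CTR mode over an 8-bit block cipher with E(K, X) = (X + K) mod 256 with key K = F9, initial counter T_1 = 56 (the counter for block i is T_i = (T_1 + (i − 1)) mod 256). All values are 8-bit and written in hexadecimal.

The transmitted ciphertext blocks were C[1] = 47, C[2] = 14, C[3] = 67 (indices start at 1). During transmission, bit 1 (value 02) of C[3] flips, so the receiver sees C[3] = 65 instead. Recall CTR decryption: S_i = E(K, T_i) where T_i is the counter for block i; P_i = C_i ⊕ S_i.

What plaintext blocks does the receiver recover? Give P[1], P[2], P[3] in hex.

P[1] = 08, P[2] = 44, P[3] = 34

Only C[3] changed, to 65. In CTR, a change in C_i flips the same bit in P_i only; the keystream is unaffected. Decrypting the received ciphertext:
P[1]: T = 56, S = E(K, T) = 4F; 47 ⊕ 4F = 08.
P[2]: T = 57, S = E(K, T) = 50; 14 ⊕ 50 = 44.
P[3]: T = 58, S = E(K, T) = 51; 65 ⊕ 51 = 34.
Blocks that differ from the original plaintext: P[3].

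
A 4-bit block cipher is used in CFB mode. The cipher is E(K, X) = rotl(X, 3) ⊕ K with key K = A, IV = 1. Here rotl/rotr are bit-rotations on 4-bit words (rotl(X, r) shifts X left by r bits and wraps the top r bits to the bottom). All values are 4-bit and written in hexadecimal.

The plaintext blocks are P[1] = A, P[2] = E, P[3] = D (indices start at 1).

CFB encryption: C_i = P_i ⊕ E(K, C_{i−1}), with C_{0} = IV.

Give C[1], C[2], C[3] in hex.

C[1]: E(K, 1) = 2; A ⊕ 2 = 8.
C[2]: E(K, 8) = E; E ⊕ E = 0.
C[3]: E(K, 0) = A; D ⊕ A = 7.

C[1] = 8, C[2] = 0, C[3] = 7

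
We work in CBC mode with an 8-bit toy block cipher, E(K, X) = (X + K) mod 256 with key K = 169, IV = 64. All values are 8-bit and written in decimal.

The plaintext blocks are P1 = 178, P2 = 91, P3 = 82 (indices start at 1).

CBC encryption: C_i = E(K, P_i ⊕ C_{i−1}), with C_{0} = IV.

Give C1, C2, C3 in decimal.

C1: P1 ⊕ 64 = 242; E(K, 242) = 155.
C2: P2 ⊕ 155 = 192; E(K, 192) = 105.
C3: P3 ⊕ 105 = 59; E(K, 59) = 228.

C1 = 155, C2 = 105, C3 = 228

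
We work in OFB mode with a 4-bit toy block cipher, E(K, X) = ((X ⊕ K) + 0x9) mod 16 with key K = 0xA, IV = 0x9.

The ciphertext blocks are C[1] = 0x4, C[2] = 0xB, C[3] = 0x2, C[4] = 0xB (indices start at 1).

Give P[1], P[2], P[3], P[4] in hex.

P[1] = 0x8, P[2] = 0x4, P[3] = 0xC, P[4] = 0x6

OFB decryption: S_i = E(K, S_{i−1}) with S_{0} = IV; P_i = C_i ⊕ S_i.
P[1]: S = E(K, 0x9) = 0xC; 0x4 ⊕ 0xC = 0x8.
P[2]: S = E(K, 0xC) = 0xF; 0xB ⊕ 0xF = 0x4.
P[3]: S = E(K, 0xF) = 0xE; 0x2 ⊕ 0xE = 0xC.
P[4]: S = E(K, 0xE) = 0xD; 0xB ⊕ 0xD = 0x6.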